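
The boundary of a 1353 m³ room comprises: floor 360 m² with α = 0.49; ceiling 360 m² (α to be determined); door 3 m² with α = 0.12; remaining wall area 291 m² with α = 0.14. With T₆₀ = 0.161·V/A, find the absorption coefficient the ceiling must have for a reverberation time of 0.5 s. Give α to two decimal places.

0.61

From T₆₀ = 0.161·V/A, the target T₆₀ = 0.5 s needs A = 0.161·1353/0.5 = 435.67 m².
Absorption from the other surfaces = 360·0.49 + 3·0.12 + 291·0.14 = 217.50 m², so the ceiling must supply 218.17 m² over 360 m².
α = 218.17/360 = 0.606.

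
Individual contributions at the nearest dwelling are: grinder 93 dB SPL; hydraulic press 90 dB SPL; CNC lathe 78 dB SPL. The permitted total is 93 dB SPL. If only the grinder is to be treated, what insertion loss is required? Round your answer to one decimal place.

Fixed contribution from the other sources: Σ 10^(L/10) = 10^(90/10) + 10^(78/10) = 1.063e+09 (90.27 dB SPL).
The limit corresponds to 10^(93/10) = 1.995e+09; subtracting the fixed part leaves 9.322e+08 for the grinder, i.e. 89.69 dB SPL.
So the grinder must be reduced from 93 to 89.69 dB SPL: IL = 3.31 dB.

3.3 dB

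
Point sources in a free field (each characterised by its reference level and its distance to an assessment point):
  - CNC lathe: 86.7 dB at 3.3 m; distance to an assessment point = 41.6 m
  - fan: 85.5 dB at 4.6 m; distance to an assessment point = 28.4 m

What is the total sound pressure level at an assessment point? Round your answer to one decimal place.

First find each source's level at the receiver (point-source: −20·log₁₀(r/r_ref)), then combine on an intensity basis.
CNC lathe: 86.7 − 20·log₁₀(41.6/3.3) = 86.7 − 22.01 = 64.69 dB.
fan: 85.5 − 20·log₁₀(28.4/4.6) = 85.5 − 15.81 = 69.69 dB.
Σ 10^(L/10) = 1.225e+07 → L_total = 10·log₁₀(1.225e+07) = 70.88 dB.

70.9 dB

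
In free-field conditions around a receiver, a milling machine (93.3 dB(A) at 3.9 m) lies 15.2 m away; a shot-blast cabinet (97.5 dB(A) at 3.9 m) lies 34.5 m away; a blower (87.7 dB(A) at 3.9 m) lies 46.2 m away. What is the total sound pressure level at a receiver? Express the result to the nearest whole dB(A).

First find each source's level at the receiver (point-source: −20·log₁₀(r/r_ref)), then combine on an intensity basis.
milling machine: 93.3 − 20·log₁₀(15.2/3.9) = 93.3 − 11.82 = 81.48 dB(A).
shot-blast cabinet: 97.5 − 20·log₁₀(34.5/3.9) = 97.5 − 18.94 = 78.56 dB(A).
blower: 87.7 − 20·log₁₀(46.2/3.9) = 87.7 − 21.47 = 66.23 dB(A).
Σ 10^(L/10) = 2.168e+08 → L_total = 10·log₁₀(2.168e+08) = 83.36 dB(A).

83 dB(A)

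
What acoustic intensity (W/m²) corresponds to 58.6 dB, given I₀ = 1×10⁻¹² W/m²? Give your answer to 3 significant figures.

7.24e-07 W/m²

I = I₀·10^(L/10) = 10⁻¹² × 10^(58.6/10) = 10^(-6.140).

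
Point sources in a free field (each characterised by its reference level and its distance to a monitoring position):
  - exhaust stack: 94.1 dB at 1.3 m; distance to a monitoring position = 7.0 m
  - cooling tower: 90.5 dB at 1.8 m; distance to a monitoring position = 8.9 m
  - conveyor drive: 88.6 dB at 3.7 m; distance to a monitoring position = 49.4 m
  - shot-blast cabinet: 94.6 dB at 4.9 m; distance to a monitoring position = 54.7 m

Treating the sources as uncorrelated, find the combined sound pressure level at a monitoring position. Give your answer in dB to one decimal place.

Apply inverse-square spreading to bring every level to the receiver, then sum 10^(L/10).
exhaust stack: 94.1 − 20·log₁₀(7.0/1.3) = 94.1 − 14.62 = 79.48 dB.
cooling tower: 90.5 − 20·log₁₀(8.9/1.8) = 90.5 − 13.88 = 76.62 dB.
conveyor drive: 88.6 − 20·log₁₀(49.4/3.7) = 88.6 − 22.51 = 66.09 dB.
shot-blast cabinet: 94.6 − 20·log₁₀(54.7/4.9) = 94.6 − 20.96 = 73.64 dB.
Σ 10^(L/10) = 1.618e+08 → L_total = 10·log₁₀(1.618e+08) = 82.09 dB.

82.1 dB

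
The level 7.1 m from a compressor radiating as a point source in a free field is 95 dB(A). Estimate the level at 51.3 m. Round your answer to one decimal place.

77.8 dB(A)

For a point source, L₂ = L₁ − 20·log₁₀(r₂/r₁).
L₂ = 95 − 20·log₁₀(51.3/7.1) = 95 − 17.177 = 77.82 dB(A).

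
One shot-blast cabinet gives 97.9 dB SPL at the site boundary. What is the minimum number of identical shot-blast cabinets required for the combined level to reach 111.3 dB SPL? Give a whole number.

N identical sources give L₁ + 10·log₁₀ N, so require 10·log₁₀ N ≥ 111.3 − 97.9 = 13.4 dB.
N ≥ 10^(13.4/10) = 21.878, so N = 22.

22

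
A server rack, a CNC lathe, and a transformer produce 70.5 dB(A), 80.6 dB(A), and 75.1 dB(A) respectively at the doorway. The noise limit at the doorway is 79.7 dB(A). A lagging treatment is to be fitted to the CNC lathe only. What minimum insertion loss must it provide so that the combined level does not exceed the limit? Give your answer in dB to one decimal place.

The untreated sources together contribute 10^(70.5/10) + 10^(75.1/10) = 4.358e+07, i.e. 76.39 dB(A).
The limit corresponds to 10^(79.7/10) = 9.333e+07; subtracting the fixed part leaves 4.975e+07 for the CNC lathe, i.e. 76.97 dB(A).
So the CNC lathe must be reduced from 80.6 to 76.97 dB(A): IL = 3.63 dB.

3.6 dB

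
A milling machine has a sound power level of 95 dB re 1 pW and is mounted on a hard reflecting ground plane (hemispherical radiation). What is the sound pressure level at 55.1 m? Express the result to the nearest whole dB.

52 dB

L_p = L_w − 10·log₁₀(2π·r²) with r = 55.1 m.
2π·r² = 1.908e+04 m², 10·log₁₀ of that is 42.805 dB.
L_p = 95 − 42.805 = 52.20 dB.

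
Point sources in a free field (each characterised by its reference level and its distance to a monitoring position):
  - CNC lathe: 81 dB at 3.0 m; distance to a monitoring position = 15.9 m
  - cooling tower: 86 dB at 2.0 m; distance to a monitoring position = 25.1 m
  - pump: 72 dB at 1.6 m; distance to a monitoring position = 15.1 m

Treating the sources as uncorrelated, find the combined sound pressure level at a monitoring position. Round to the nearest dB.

69 dB

First find each source's level at the receiver (point-source: −20·log₁₀(r/r_ref)), then combine on an intensity basis.
CNC lathe: 81 − 20·log₁₀(15.9/3.0) = 81 − 14.49 = 66.51 dB.
cooling tower: 86 − 20·log₁₀(25.1/2.0) = 86 − 21.97 = 64.03 dB.
pump: 72 − 20·log₁₀(15.1/1.6) = 72 − 19.50 = 52.50 dB.
Σ 10^(L/10) = 7.187e+06 → L_total = 10·log₁₀(7.187e+06) = 68.57 dB.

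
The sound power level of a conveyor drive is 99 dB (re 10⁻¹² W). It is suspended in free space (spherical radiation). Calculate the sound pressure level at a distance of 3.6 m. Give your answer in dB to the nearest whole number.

77 dB

L_p = L_w − 10·log₁₀(4π·r²) with r = 3.6 m.
4π·r² = 162.9 m², 10·log₁₀ of that is 22.118 dB.
L_p = 99 − 22.118 = 76.88 dB.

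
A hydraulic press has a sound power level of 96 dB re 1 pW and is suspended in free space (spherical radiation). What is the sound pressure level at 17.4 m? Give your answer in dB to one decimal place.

Free-field spherical radiation: L_p = L_w − 10·log₁₀(4π·r²), r = 17.4 m.
4π·r² = 3805 m², 10·log₁₀ of that is 35.803 dB.
L_p = 96 − 35.803 = 60.20 dB.

60.2 dB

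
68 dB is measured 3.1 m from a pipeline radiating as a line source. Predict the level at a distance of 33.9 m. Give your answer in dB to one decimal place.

For a line source, L₂ = L₁ − 10·log₁₀(r₂/r₁).
L₂ = 68 − 10·log₁₀(33.9/3.1) = 68 − 10.388 = 57.61 dB.

57.6 dB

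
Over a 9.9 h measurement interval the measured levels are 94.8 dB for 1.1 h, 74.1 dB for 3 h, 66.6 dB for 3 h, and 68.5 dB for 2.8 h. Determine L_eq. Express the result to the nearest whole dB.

85 dB

Weight each interval's intensity by its duration and average over T = 9.9 h:
Σ tᵢ·10^(Lᵢ/10) = 1.1·10^(94.8/10) + 3·10^(74.1/10) + 3·10^(66.6/10) + 2.8·10^(68.5/10) = 3.433e+09.
L_eq = 10·log₁₀(3.433e+09/9.9) = 85.40 dB.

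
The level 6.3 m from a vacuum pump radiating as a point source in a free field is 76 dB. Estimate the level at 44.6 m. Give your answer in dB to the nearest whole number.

59 dB

Point-source attenuation: ΔL = 20·log₁₀(r₂/r₁) = 20·log₁₀(44.6/6.3) = 17.000 dB.
L₂ = 76 − 20·log₁₀(44.6/6.3) = 76 − 17.000 = 59.00 dB.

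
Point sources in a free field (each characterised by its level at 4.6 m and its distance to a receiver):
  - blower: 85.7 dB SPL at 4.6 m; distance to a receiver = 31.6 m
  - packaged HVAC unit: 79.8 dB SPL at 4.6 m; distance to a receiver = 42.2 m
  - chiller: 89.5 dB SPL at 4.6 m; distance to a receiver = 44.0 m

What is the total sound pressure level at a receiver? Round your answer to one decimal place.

72.7 dB SPL

First find each source's level at the receiver (point-source: −20·log₁₀(r/r_ref)), then combine on an intensity basis.
blower: 85.7 − 20·log₁₀(31.6/4.6) = 85.7 − 16.74 = 68.96 dB SPL.
packaged HVAC unit: 79.8 − 20·log₁₀(42.2/4.6) = 79.8 − 19.25 = 60.55 dB SPL.
chiller: 89.5 − 20·log₁₀(44.0/4.6) = 89.5 − 19.61 = 69.89 dB SPL.
Σ 10^(L/10) = 1.875e+07 → L_total = 10·log₁₀(1.875e+07) = 72.73 dB SPL.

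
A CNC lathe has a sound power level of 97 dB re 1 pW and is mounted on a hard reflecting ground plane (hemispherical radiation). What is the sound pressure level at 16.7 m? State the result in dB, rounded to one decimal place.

64.6 dB

Free-field hemispherical radiation: L_p = L_w − 10·log₁₀(2π·r²), r = 16.7 m.
2π·r² = 1752 m², 10·log₁₀ of that is 32.436 dB.
L_p = 97 − 32.436 = 64.56 dB.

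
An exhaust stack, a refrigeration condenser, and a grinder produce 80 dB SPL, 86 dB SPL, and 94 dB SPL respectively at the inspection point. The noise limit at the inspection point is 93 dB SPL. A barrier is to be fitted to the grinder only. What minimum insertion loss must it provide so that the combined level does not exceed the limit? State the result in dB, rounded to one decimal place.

2.2 dB

The untreated sources together contribute 10^(80/10) + 10^(86/10) = 4.981e+08, i.e. 86.97 dB SPL.
To meet 93 dB SPL overall, the treated grinder may contribute at most 10^(93/10) − 4.981e+08 = 1.497e+09, i.e. 91.75 dB SPL.
Required insertion loss = 94 − 91.75 = 2.25 dB.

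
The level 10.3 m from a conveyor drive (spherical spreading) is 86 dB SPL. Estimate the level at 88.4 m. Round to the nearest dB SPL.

Point-source attenuation: ΔL = 20·log₁₀(r₂/r₁) = 20·log₁₀(88.4/10.3) = 18.672 dB.
L₂ = 86 − 20·log₁₀(88.4/10.3) = 86 − 18.672 = 67.33 dB SPL.

67 dB SPL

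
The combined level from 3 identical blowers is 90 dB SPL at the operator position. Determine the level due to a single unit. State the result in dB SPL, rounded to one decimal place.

85.2 dB SPL

For N identical incoherent sources L_total = L₁ + 10·log₁₀ N, so L₁ = 90 − 10·log₁₀(3) = 90 − 4.771.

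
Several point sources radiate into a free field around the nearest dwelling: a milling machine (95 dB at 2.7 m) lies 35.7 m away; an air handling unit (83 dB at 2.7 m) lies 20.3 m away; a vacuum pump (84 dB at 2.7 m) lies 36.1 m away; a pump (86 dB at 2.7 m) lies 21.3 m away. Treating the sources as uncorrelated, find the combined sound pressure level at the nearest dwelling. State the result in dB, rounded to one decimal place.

74.7 dB

Propagate each source to the receiver with L = L_ref − 20·log₁₀(r/r_ref), then add intensities.
milling machine: 95 − 20·log₁₀(35.7/2.7) = 95 − 22.43 = 72.57 dB.
air handling unit: 83 − 20·log₁₀(20.3/2.7) = 83 − 17.52 = 65.48 dB.
vacuum pump: 84 − 20·log₁₀(36.1/2.7) = 84 − 22.52 = 61.48 dB.
pump: 86 − 20·log₁₀(21.3/2.7) = 86 − 17.94 = 68.06 dB.
Σ 10^(L/10) = 2.942e+07 → L_total = 10·log₁₀(2.942e+07) = 74.69 dB.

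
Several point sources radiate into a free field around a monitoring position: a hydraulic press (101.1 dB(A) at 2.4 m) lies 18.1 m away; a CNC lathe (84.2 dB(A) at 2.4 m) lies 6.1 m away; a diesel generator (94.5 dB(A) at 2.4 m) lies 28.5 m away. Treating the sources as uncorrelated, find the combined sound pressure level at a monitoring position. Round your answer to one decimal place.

84.6 dB(A)

Propagate each source to the receiver with L = L_ref − 20·log₁₀(r/r_ref), then add intensities.
hydraulic press: 101.1 − 20·log₁₀(18.1/2.4) = 101.1 − 17.55 = 83.55 dB(A).
CNC lathe: 84.2 − 20·log₁₀(6.1/2.4) = 84.2 − 8.10 = 76.10 dB(A).
diesel generator: 94.5 − 20·log₁₀(28.5/2.4) = 94.5 − 21.49 = 73.01 dB(A).
Σ 10^(L/10) = 2.872e+08 → L_total = 10·log₁₀(2.872e+08) = 84.58 dB(A).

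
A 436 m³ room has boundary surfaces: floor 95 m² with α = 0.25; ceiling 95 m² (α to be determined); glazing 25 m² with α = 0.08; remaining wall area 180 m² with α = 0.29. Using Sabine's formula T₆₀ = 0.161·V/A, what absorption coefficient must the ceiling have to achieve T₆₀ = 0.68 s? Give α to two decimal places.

0.27

A = 0.161·V/T₆₀ = 0.161·436/0.68 = 103.23 m² sabins.
Absorption from the other surfaces = 95·0.25 + 25·0.08 + 180·0.29 = 77.95 m², so the ceiling must supply 25.28 m² over 95 m².
α = 25.28/95 = 0.266.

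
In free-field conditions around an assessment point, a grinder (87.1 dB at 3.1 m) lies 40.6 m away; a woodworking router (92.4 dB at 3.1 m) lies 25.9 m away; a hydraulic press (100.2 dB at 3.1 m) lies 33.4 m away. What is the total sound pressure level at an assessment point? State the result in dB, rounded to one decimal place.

80.7 dB

Apply inverse-square spreading to bring every level to the receiver, then sum 10^(L/10).
grinder: 87.1 − 20·log₁₀(40.6/3.1) = 87.1 − 22.34 = 64.76 dB.
woodworking router: 92.4 − 20·log₁₀(25.9/3.1) = 92.4 − 18.44 = 73.96 dB.
hydraulic press: 100.2 − 20·log₁₀(33.4/3.1) = 100.2 − 20.65 = 79.55 dB.
Σ 10^(L/10) = 1.181e+08 → L_total = 10·log₁₀(1.181e+08) = 80.72 dB.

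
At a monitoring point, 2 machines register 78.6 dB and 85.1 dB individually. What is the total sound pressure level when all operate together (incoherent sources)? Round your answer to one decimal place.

For uncorrelated sources the intensities add, so convert each level to linear form, sum, and take 10·log₁₀ of the total.
Σ 10^(L/10) = 10^(78.6/10) + 10^(85.1/10) = 3.960e+08.
L_total = 10·log₁₀(3.960e+08) = 85.98 dB.

86.0 dB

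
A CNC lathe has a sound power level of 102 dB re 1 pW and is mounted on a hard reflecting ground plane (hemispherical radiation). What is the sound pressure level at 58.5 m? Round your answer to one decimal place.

58.7 dB

The power spreads over a hemisphere of area 2π·r², so L_p = L_w − 10·log₁₀(2π·r²).
2π·r² = 2.15e+04 m², 10·log₁₀ of that is 43.325 dB.
L_p = 102 − 43.325 = 58.68 dB.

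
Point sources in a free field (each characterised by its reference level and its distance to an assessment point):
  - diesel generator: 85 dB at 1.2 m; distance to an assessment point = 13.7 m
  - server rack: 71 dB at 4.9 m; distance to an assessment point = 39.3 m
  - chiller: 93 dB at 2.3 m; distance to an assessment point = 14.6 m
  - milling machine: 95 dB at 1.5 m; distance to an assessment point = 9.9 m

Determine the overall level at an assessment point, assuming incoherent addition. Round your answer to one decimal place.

81.0 dB

Apply inverse-square spreading to bring every level to the receiver, then sum 10^(L/10).
diesel generator: 85 − 20·log₁₀(13.7/1.2) = 85 − 21.15 = 63.85 dB.
server rack: 71 − 20·log₁₀(39.3/4.9) = 71 − 18.08 = 52.92 dB.
chiller: 93 − 20·log₁₀(14.6/2.3) = 93 − 16.05 = 76.95 dB.
milling machine: 95 − 20·log₁₀(9.9/1.5) = 95 − 16.39 = 78.61 dB.
Σ 10^(L/10) = 1.247e+08 → L_total = 10·log₁₀(1.247e+08) = 80.96 dB.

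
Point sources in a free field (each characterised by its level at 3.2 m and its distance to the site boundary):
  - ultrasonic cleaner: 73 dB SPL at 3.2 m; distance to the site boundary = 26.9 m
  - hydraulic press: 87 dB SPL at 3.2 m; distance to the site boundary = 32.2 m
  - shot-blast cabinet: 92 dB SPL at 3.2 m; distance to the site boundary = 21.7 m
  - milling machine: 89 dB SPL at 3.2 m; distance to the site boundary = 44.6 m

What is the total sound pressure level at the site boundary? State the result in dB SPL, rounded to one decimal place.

76.4 dB SPL

First find each source's level at the receiver (point-source: −20·log₁₀(r/r_ref)), then combine on an intensity basis.
ultrasonic cleaner: 73 − 20·log₁₀(26.9/3.2) = 73 − 18.49 = 54.51 dB SPL.
hydraulic press: 87 − 20·log₁₀(32.2/3.2) = 87 − 20.05 = 66.95 dB SPL.
shot-blast cabinet: 92 − 20·log₁₀(21.7/3.2) = 92 − 16.63 = 75.37 dB SPL.
milling machine: 89 − 20·log₁₀(44.6/3.2) = 89 − 22.88 = 66.12 dB SPL.
Σ 10^(L/10) = 4.379e+07 → L_total = 10·log₁₀(4.379e+07) = 76.41 dB SPL.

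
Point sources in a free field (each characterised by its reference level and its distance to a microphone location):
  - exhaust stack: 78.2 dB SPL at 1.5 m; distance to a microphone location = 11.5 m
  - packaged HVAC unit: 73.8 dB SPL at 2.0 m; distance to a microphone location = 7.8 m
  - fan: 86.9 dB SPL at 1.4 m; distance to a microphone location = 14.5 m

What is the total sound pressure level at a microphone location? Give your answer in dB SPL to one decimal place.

68.6 dB SPL

Apply inverse-square spreading to bring every level to the receiver, then sum 10^(L/10).
exhaust stack: 78.2 − 20·log₁₀(11.5/1.5) = 78.2 − 17.69 = 60.51 dB SPL.
packaged HVAC unit: 73.8 − 20·log₁₀(7.8/2.0) = 73.8 − 11.82 = 61.98 dB SPL.
fan: 86.9 − 20·log₁₀(14.5/1.4) = 86.9 − 20.30 = 66.60 dB SPL.
Σ 10^(L/10) = 7.267e+06 → L_total = 10·log₁₀(7.267e+06) = 68.61 dB SPL.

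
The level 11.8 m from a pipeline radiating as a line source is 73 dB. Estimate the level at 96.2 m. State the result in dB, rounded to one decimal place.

63.9 dB

Line-source attenuation: ΔL = 10·log₁₀(r₂/r₁) = 10·log₁₀(96.2/11.8) = 9.113 dB.
L₂ = 73 − 10·log₁₀(96.2/11.8) = 73 − 9.113 = 63.89 dB.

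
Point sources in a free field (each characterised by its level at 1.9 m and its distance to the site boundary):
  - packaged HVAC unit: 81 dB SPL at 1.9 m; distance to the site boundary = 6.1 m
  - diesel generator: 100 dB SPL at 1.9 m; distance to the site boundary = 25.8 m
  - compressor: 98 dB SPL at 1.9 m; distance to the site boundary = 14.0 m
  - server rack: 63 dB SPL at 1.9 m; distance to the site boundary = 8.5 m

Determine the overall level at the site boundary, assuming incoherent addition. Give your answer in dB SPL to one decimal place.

82.6 dB SPL

Apply inverse-square spreading to bring every level to the receiver, then sum 10^(L/10).
packaged HVAC unit: 81 − 20·log₁₀(6.1/1.9) = 81 − 10.13 = 70.87 dB SPL.
diesel generator: 100 − 20·log₁₀(25.8/1.9) = 100 − 22.66 = 77.34 dB SPL.
compressor: 98 − 20·log₁₀(14.0/1.9) = 98 − 17.35 = 80.65 dB SPL.
server rack: 63 − 20·log₁₀(8.5/1.9) = 63 − 13.01 = 49.99 dB SPL.
Σ 10^(L/10) = 1.828e+08 → L_total = 10·log₁₀(1.828e+08) = 82.62 dB SPL.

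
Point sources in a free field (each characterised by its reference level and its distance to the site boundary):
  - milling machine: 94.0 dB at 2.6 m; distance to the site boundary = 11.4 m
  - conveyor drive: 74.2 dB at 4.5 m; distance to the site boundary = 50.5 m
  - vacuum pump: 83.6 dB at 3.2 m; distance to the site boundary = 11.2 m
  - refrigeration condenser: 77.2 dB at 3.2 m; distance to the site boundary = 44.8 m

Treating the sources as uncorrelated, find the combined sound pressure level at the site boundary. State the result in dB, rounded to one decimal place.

Propagate each source to the receiver with L = L_ref − 20·log₁₀(r/r_ref), then add intensities.
milling machine: 94.0 − 20·log₁₀(11.4/2.6) = 94.0 − 12.84 = 81.16 dB.
conveyor drive: 74.2 − 20·log₁₀(50.5/4.5) = 74.2 − 21.00 = 53.20 dB.
vacuum pump: 83.6 − 20·log₁₀(11.2/3.2) = 83.6 − 10.88 = 72.72 dB.
refrigeration condenser: 77.2 − 20·log₁₀(44.8/3.2) = 77.2 − 22.92 = 54.28 dB.
Σ 10^(L/10) = 1.498e+08 → L_total = 10·log₁₀(1.498e+08) = 81.76 dB.

81.8 dB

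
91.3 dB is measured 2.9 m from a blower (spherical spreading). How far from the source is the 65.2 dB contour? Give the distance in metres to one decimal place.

Point-source spreading drops the level by 20·log₁₀(r₂/r₁); inverting, r₂/r₁ = 10^(ΔL/20).
r₂ = 2.9·10^((91.3−65.2)/20) = 2.9·10^(26.1/20) = 58.53 m.

58.5 m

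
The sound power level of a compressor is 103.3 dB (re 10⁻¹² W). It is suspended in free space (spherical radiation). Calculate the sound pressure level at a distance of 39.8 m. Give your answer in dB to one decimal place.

60.3 dB

The power spreads over a sphere of area 4π·r², so L_p = L_w − 10·log₁₀(4π·r²).
4π·r² = 1.991e+04 m², 10·log₁₀ of that is 42.990 dB.
L_p = 103.3 − 42.990 = 60.31 dB.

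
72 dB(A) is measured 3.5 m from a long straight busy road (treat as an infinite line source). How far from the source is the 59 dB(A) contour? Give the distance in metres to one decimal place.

Line-source spreading drops the level by 10·log₁₀(r₂/r₁); inverting, r₂/r₁ = 10^(ΔL/10).
r₂ = 3.5·10^((72−59)/10) = 3.5·10^(13.0/10) = 69.83 m.

69.8 m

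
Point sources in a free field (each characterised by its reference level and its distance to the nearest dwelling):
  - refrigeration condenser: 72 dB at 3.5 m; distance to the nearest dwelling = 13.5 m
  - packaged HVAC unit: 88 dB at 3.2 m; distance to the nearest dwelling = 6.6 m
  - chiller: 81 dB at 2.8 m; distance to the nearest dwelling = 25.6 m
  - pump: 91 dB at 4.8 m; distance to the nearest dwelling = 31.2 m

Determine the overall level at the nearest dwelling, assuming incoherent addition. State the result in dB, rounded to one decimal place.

82.6 dB

Apply inverse-square spreading to bring every level to the receiver, then sum 10^(L/10).
refrigeration condenser: 72 − 20·log₁₀(13.5/3.5) = 72 − 11.73 = 60.27 dB.
packaged HVAC unit: 88 − 20·log₁₀(6.6/3.2) = 88 − 6.29 = 81.71 dB.
chiller: 81 − 20·log₁₀(25.6/2.8) = 81 − 19.22 = 61.78 dB.
pump: 91 − 20·log₁₀(31.2/4.8) = 91 − 16.26 = 74.74 dB.
Σ 10^(L/10) = 1.807e+08 → L_total = 10·log₁₀(1.807e+08) = 82.57 dB.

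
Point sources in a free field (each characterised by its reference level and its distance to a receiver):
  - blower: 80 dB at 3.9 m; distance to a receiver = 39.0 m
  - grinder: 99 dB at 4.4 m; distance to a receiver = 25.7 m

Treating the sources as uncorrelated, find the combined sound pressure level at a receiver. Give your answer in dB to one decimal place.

83.7 dB

Apply inverse-square spreading to bring every level to the receiver, then sum 10^(L/10).
blower: 80 − 20·log₁₀(39.0/3.9) = 80 − 20.00 = 60.00 dB.
grinder: 99 − 20·log₁₀(25.7/4.4) = 99 − 15.33 = 83.67 dB.
Σ 10^(L/10) = 2.338e+08 → L_total = 10·log₁₀(2.338e+08) = 83.69 dB.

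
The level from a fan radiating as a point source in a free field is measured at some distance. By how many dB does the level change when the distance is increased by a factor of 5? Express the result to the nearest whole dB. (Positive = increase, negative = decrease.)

-14 dB

A point source loses 6 dB per doubling of distance; generally ΔL = −20·log₁₀(r₂/r₁).
ΔL = −20·log₁₀(5) = -13.98 dB.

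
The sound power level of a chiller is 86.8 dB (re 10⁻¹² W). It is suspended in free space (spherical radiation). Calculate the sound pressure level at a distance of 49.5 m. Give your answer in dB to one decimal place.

41.9 dB

The power spreads over a sphere of area 4π·r², so L_p = L_w − 10·log₁₀(4π·r²).
4π·r² = 3.079e+04 m², 10·log₁₀ of that is 44.884 dB.
L_p = 86.8 − 44.884 = 41.92 dB.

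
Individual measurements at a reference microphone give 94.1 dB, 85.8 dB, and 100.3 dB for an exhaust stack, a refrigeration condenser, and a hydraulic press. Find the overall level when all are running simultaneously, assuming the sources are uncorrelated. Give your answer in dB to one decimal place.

Incoherent sources combine by intensity addition: L_total = 10·log₁₀(Σ 10^(L_i/10)).
Σ 10^(L/10) = 10^(94.1/10) + 10^(85.8/10) + 10^(100.3/10) = 1.367e+10.
L_total = 10·log₁₀(1.367e+10) = 101.36 dB.

101.4 dB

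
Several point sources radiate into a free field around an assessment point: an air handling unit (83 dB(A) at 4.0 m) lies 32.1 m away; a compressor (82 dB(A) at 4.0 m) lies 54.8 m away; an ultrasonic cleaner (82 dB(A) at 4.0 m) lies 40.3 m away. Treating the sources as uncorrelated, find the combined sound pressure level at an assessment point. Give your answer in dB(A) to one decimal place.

67.4 dB(A)

Apply inverse-square spreading to bring every level to the receiver, then sum 10^(L/10).
air handling unit: 83 − 20·log₁₀(32.1/4.0) = 83 − 18.09 = 64.91 dB(A).
compressor: 82 − 20·log₁₀(54.8/4.0) = 82 − 22.73 = 59.27 dB(A).
ultrasonic cleaner: 82 − 20·log₁₀(40.3/4.0) = 82 − 20.06 = 61.94 dB(A).
Σ 10^(L/10) = 5.504e+06 → L_total = 10·log₁₀(5.504e+06) = 67.41 dB(A).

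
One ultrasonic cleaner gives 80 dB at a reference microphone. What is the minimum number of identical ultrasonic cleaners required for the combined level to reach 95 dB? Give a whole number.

32

Need L₁ + 10·log₁₀ N ≥ 95, i.e. log₁₀ N ≥ 1.50.
N ≥ 10^(15.0/10) = 31.623, so N = 32.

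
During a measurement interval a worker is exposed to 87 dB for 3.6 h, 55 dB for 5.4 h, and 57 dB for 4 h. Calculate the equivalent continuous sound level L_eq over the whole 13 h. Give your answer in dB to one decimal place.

The energy average is taken in the linear domain: L_eq = 10·log₁₀[(Σ tᵢ·10^(Lᵢ/10))/T], T = 13 h.
Σ tᵢ·10^(Lᵢ/10) = 3.6·10^(87/10) + 5.4·10^(55/10) + 4·10^(57/10) = 1.808e+09.
L_eq = 10·log₁₀(1.808e+09/13) = 81.43 dB.

81.4 dB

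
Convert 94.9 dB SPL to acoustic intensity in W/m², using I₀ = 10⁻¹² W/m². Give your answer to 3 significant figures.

0.00309 W/m²

L = 10·log₁₀(I/I₀) ⇒ I = I₀·10^(L/10) = 10⁻¹² × 10^9.49.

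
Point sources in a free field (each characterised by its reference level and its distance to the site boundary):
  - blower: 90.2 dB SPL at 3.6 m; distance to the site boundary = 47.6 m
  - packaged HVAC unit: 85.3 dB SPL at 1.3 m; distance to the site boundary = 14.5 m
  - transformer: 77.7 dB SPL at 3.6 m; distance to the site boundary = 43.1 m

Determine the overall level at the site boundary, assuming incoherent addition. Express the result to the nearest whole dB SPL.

First find each source's level at the receiver (point-source: −20·log₁₀(r/r_ref)), then combine on an intensity basis.
blower: 90.2 − 20·log₁₀(47.6/3.6) = 90.2 − 22.43 = 67.77 dB SPL.
packaged HVAC unit: 85.3 − 20·log₁₀(14.5/1.3) = 85.3 − 20.95 = 64.35 dB SPL.
transformer: 77.7 − 20·log₁₀(43.1/3.6) = 77.7 − 21.56 = 56.14 dB SPL.
Σ 10^(L/10) = 9.124e+06 → L_total = 10·log₁₀(9.124e+06) = 69.60 dB SPL.

70 dB SPL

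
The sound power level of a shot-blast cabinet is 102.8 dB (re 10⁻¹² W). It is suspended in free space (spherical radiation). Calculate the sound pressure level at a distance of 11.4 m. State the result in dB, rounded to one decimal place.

Free-field spherical radiation: L_p = L_w − 10·log₁₀(4π·r²), r = 11.4 m.
4π·r² = 1633 m², 10·log₁₀ of that is 32.130 dB.
L_p = 102.8 − 32.130 = 70.67 dB.

70.7 dB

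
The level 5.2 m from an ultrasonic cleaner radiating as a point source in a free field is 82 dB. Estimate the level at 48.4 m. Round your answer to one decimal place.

Spherical spreading from a point source gives a 20·log₁₀(r₂/r₁) drop.
L₂ = 82 − 20·log₁₀(48.4/5.2) = 82 − 19.377 = 62.62 dB.

62.6 dB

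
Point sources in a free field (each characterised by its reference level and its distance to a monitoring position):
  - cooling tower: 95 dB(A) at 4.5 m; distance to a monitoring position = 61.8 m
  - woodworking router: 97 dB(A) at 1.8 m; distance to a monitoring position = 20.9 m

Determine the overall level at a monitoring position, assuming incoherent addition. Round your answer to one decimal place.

77.3 dB(A)

First find each source's level at the receiver (point-source: −20·log₁₀(r/r_ref)), then combine on an intensity basis.
cooling tower: 95 − 20·log₁₀(61.8/4.5) = 95 − 22.76 = 72.24 dB(A).
woodworking router: 97 − 20·log₁₀(20.9/1.8) = 97 − 21.30 = 75.70 dB(A).
Σ 10^(L/10) = 5.394e+07 → L_total = 10·log₁₀(5.394e+07) = 77.32 dB(A).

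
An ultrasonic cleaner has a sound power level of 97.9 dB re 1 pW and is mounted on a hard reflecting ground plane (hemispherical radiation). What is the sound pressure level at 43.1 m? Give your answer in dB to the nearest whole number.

57 dB

L_p = L_w − 10·log₁₀(2π·r²) with r = 43.1 m.
2π·r² = 1.167e+04 m², 10·log₁₀ of that is 40.671 dB.
L_p = 97.9 − 40.671 = 57.23 dB.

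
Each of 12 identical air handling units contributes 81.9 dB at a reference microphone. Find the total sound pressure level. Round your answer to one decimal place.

92.7 dB

With 12 equal, uncorrelated contributions the intensity is 12× that of one unit, giving a rise of 10·log₁₀ 12.
L_total = 81.9 + 10·log₁₀(12) = 81.9 + 10.792 = 92.69 dB.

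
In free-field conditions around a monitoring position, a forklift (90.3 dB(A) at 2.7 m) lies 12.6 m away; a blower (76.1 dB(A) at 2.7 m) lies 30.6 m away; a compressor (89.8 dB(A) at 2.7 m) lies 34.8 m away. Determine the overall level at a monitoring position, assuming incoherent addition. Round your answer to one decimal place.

First find each source's level at the receiver (point-source: −20·log₁₀(r/r_ref)), then combine on an intensity basis.
forklift: 90.3 − 20·log₁₀(12.6/2.7) = 90.3 − 13.38 = 76.92 dB(A).
blower: 76.1 − 20·log₁₀(30.6/2.7) = 76.1 − 21.09 = 55.01 dB(A).
compressor: 89.8 − 20·log₁₀(34.8/2.7) = 89.8 − 22.20 = 67.60 dB(A).
Σ 10^(L/10) = 5.527e+07 → L_total = 10·log₁₀(5.527e+07) = 77.42 dB(A).

77.4 dB(A)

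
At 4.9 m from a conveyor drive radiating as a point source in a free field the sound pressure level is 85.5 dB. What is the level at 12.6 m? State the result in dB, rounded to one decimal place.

77.3 dB

For a point source, L₂ = L₁ − 20·log₁₀(r₂/r₁).
L₂ = 85.5 − 20·log₁₀(12.6/4.9) = 85.5 − 8.203 = 77.30 dB.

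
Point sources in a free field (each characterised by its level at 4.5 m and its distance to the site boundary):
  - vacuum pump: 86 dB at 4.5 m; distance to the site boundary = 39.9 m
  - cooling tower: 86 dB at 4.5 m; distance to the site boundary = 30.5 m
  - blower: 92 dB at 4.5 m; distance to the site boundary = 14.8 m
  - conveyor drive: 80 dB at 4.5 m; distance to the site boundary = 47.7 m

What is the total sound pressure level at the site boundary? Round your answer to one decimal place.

82.1 dB

First find each source's level at the receiver (point-source: −20·log₁₀(r/r_ref)), then combine on an intensity basis.
vacuum pump: 86 − 20·log₁₀(39.9/4.5) = 86 − 18.96 = 67.04 dB.
cooling tower: 86 − 20·log₁₀(30.5/4.5) = 86 − 16.62 = 69.38 dB.
blower: 92 − 20·log₁₀(14.8/4.5) = 92 − 10.34 = 81.66 dB.
conveyor drive: 80 − 20·log₁₀(47.7/4.5) = 80 − 20.51 = 59.49 dB.
Σ 10^(L/10) = 1.611e+08 → L_total = 10·log₁₀(1.611e+08) = 82.07 dB.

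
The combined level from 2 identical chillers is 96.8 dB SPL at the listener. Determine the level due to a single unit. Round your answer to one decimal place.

93.8 dB SPL

For N identical incoherent sources L_total = L₁ + 10·log₁₀ N, so L₁ = 96.8 − 10·log₁₀(2) = 96.8 − 3.010.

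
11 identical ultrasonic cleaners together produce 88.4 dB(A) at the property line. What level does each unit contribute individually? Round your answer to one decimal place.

78.0 dB(A)

For N identical incoherent sources L_total = L₁ + 10·log₁₀ N, so L₁ = 88.4 − 10·log₁₀(11) = 88.4 − 10.414.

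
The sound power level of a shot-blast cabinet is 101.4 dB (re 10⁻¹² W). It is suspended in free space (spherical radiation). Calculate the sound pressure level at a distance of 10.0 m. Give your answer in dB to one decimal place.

The power spreads over a sphere of area 4π·r², so L_p = L_w − 10·log₁₀(4π·r²).
4π·r² = 1257 m², 10·log₁₀ of that is 30.992 dB.
L_p = 101.4 − 30.992 = 70.41 dB.

70.4 dB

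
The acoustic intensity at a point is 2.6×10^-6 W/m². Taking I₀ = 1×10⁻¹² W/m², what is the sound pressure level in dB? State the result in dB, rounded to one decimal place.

I/I₀ = 2.6×10^-6/10⁻¹² = 2.6×10^6, and L = 10·log₁₀(I/I₀).
L = 10·(0.4150 + 6) = 64.15 dB.

64.1 dB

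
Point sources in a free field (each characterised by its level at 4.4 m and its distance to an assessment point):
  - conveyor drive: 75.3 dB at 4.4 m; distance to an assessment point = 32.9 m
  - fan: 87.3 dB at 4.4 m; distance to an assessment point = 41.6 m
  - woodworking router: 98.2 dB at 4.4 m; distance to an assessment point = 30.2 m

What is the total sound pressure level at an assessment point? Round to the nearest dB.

Apply inverse-square spreading to bring every level to the receiver, then sum 10^(L/10).
conveyor drive: 75.3 − 20·log₁₀(32.9/4.4) = 75.3 − 17.47 = 57.83 dB.
fan: 87.3 − 20·log₁₀(41.6/4.4) = 87.3 − 19.51 = 67.79 dB.
woodworking router: 98.2 − 20·log₁₀(30.2/4.4) = 98.2 − 16.73 = 81.47 dB.
Σ 10^(L/10) = 1.469e+08 → L_total = 10·log₁₀(1.469e+08) = 81.67 dB.

82 dB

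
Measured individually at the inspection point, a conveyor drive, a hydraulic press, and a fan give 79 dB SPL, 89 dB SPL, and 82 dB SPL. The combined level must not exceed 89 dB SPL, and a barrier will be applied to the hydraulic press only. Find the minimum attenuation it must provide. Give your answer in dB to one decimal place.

Everything except the hydraulic press sums to 10^(79/10) + 10^(82/10) = 2.379e+08 in linear terms, 83.76 dB SPL.
The limit corresponds to 10^(89/10) = 7.943e+08; subtracting the fixed part leaves 5.564e+08 for the hydraulic press, i.e. 87.45 dB SPL.
Required insertion loss = 89 − 87.45 = 1.55 dB.

1.5 dB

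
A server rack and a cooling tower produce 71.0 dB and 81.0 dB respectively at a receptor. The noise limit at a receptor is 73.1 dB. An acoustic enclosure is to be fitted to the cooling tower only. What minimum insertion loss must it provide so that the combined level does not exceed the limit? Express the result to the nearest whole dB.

12 dB

The untreated sources together contribute 10^(71.0/10) = 1.259e+07, i.e. 71.00 dB.
The limit corresponds to 10^(73.1/10) = 2.042e+07; subtracting the fixed part leaves 7.828e+06 for the cooling tower, i.e. 68.94 dB.
So the cooling tower must be reduced from 81.0 to 68.94 dB: IL = 12.06 dB.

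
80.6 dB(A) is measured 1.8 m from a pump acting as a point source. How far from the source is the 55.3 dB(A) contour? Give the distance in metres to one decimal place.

33.1 m

The 25.3 dB drop corresponds to a distance ratio of 10^(25.3/20) for a point source.
r₂ = 1.8·10^((80.6−55.3)/20) = 1.8·10^(25.3/20) = 33.13 m.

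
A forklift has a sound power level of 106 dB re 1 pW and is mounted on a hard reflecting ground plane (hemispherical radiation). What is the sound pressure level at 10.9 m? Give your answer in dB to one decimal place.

77.3 dB

The power spreads over a hemisphere of area 2π·r², so L_p = L_w − 10·log₁₀(2π·r²).
2π·r² = 746.5 m², 10·log₁₀ of that is 28.730 dB.
L_p = 106 − 28.730 = 77.27 dB.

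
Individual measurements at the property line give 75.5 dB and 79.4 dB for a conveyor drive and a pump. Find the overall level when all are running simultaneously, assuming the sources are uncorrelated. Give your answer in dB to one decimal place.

For uncorrelated sources the intensities add, so convert each level to linear form, sum, and take 10·log₁₀ of the total.
Σ 10^(L/10) = 10^(75.5/10) + 10^(79.4/10) = 1.226e+08.
L_total = 10·log₁₀(1.226e+08) = 80.88 dB.

80.9 dB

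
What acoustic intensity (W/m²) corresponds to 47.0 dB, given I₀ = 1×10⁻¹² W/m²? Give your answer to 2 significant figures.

L = 10·log₁₀(I/I₀) ⇒ I = I₀·10^(L/10) = 10⁻¹² × 10^4.70.

5.0e-08 W/m²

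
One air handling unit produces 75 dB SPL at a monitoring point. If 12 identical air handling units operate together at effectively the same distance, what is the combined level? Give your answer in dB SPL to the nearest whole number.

L_total = L₁ + 10·log₁₀ N for N identical incoherent sources.
L_total = 75 + 10·log₁₀(12) = 75 + 10.792 = 85.79 dB SPL.

86 dB SPL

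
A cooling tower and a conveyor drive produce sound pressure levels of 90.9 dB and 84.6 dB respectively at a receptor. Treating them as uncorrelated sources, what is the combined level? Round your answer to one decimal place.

Incoherent sources combine by intensity addition: L_total = 10·log₁₀(Σ 10^(L_i/10)).
Σ 10^(L/10) = 10^(90.9/10) + 10^(84.6/10) = 1.519e+09.
L_total = 10·log₁₀(1.519e+09) = 91.81 dB.

91.8 dB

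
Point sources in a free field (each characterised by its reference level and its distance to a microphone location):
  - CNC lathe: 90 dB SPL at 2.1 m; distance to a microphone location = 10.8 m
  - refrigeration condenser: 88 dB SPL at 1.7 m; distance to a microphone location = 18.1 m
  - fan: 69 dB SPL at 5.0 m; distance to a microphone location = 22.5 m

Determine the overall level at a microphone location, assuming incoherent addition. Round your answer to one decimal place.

Propagate each source to the receiver with L = L_ref − 20·log₁₀(r/r_ref), then add intensities.
CNC lathe: 90 − 20·log₁₀(10.8/2.1) = 90 − 14.22 = 75.78 dB SPL.
refrigeration condenser: 88 − 20·log₁₀(18.1/1.7) = 88 − 20.54 = 67.46 dB SPL.
fan: 69 − 20·log₁₀(22.5/5.0) = 69 − 13.06 = 55.94 dB SPL.
Σ 10^(L/10) = 4.377e+07 → L_total = 10·log₁₀(4.377e+07) = 76.41 dB SPL.

76.4 dB SPL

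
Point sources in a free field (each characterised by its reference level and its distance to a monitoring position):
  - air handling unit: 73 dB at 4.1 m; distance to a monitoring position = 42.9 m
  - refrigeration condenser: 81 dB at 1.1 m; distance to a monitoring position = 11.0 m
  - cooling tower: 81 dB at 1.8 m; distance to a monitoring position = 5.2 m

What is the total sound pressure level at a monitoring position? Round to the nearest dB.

72 dB

First find each source's level at the receiver (point-source: −20·log₁₀(r/r_ref)), then combine on an intensity basis.
air handling unit: 73 − 20·log₁₀(42.9/4.1) = 73 − 20.39 = 52.61 dB.
refrigeration condenser: 81 − 20·log₁₀(11.0/1.1) = 81 − 20.00 = 61.00 dB.
cooling tower: 81 − 20·log₁₀(5.2/1.8) = 81 − 9.21 = 71.79 dB.
Σ 10^(L/10) = 1.653e+07 → L_total = 10·log₁₀(1.653e+07) = 72.18 dB.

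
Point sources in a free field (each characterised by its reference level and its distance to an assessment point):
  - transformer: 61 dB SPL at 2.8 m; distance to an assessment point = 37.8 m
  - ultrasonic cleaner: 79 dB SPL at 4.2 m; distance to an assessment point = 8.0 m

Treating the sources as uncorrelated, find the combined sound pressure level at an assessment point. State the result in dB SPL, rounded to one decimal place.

Propagate each source to the receiver with L = L_ref − 20·log₁₀(r/r_ref), then add intensities.
transformer: 61 − 20·log₁₀(37.8/2.8) = 61 − 22.61 = 38.39 dB SPL.
ultrasonic cleaner: 79 − 20·log₁₀(8.0/4.2) = 79 − 5.60 = 73.40 dB SPL.
Σ 10^(L/10) = 2.190e+07 → L_total = 10·log₁₀(2.190e+07) = 73.40 dB SPL.

73.4 dB SPL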